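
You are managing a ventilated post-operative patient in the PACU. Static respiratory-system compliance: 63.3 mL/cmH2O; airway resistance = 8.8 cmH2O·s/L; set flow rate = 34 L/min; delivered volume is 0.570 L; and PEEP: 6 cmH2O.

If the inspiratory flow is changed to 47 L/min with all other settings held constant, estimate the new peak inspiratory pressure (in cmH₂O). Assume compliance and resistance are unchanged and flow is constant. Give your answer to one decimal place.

Flow: 34 L/min ÷ 60 = 0.5667 L/s.
New flow: 47 L/min ÷ 60 = 0.7833 L/s.
PIP = Vt/C + R·V̇ + PEEP (constant-flow equation of motion).
Only the resistive term changes: ΔPIP = R × ΔV̇ = 8.8 × (0.7833 − 0.5667) = 8.8 × 0.2166 = 1.906 cmH2O.
Original PIP = 570/63.3 + 8.8×0.5667 + 6 = 19.992 cmH2O; new PIP = 19.992 + (1.906) = 21.898 cmH2O.

21.9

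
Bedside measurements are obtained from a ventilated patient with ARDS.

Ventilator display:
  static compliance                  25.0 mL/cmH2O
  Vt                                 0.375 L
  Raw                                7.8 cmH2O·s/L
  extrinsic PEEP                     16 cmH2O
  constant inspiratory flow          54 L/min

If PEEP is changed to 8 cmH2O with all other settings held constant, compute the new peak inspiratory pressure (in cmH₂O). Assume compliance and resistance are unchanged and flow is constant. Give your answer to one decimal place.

Flow: 54 L/min ÷ 60 = 0.9 L/s.
PIP = Vt/C + R·V̇ + PEEP (constant-flow equation of motion).
Only the baseline term changes: ΔPIP = ΔPEEP = 8 − 16 = -8.0 cmH2O.
Original PIP = 375/25.0 + 7.8×0.9 + 16 = 38.02 cmH2O; new PIP = 38.02 + (-8.0) = 30.02 cmH2O.

30.0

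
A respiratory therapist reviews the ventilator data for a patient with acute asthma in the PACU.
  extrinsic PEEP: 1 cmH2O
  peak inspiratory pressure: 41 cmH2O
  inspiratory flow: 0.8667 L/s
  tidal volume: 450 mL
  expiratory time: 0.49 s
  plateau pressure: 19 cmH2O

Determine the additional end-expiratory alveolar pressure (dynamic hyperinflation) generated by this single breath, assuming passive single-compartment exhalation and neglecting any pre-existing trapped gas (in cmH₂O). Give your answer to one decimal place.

8.3

R = (PIP − Pplat)/V̇ = (41 − 19) / 0.8667 = 22.0/0.8667 = 25.384 cmH2O·s/L.
C = Vt/(Pplat − PEEP) = 450.0 / (19 − 1) = 450.0/18.0 = 25.0 mL/cmH2O.
τ = R × C = 25.384 × 0.025 L/cmH2O = 0.6346 s.
Fraction remaining = e^(−Te/τ) = e^(−0.49/0.6346) = 0.462; trapped volume = 450.0 × 0.462 = 207.9 mL.
Additional alveolar pressure from trapping ≈ V_trapped / C = 207.9 / 25.0 = 8.316 cmH2O.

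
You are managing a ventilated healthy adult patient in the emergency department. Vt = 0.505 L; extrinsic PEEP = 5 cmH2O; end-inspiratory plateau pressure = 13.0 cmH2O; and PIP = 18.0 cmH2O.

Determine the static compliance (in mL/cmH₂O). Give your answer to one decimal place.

Cstat = Vt / (Pplat − PEEP) = 505 / (13.0 − 5) = 505 / 8.0 = 63.125 mL/cmH2O.

63.1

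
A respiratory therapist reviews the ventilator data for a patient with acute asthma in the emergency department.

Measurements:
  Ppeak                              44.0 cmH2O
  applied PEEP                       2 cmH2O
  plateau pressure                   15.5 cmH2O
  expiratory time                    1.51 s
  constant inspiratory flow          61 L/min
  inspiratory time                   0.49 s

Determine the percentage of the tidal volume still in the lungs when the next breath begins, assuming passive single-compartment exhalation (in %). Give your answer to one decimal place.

23.2

Flow: 61 L/min ÷ 60 = 1.0167 L/s.
Vt = flow × Ti = 1.0167 L/s × 0.49 s × 1000 mL/L = 498.18 mL.
R = (PIP − Pplat)/V̇ = (44.0 − 15.5) / 1.0167 = 28.5/1.0167 = 28.032 cmH2O·s/L.
C = Vt/(Pplat − PEEP) = 498.18 / (15.5 − 2) = 498.18/13.5 = 36.902 mL/cmH2O.
τ = R × C = 28.032 × 0.0369 L/cmH2O = 1.034 s.
Fraction remaining at end-expiration = e^(−Te/τ) = e^(−1.51/1.034) = 0.2322 → 23.22%.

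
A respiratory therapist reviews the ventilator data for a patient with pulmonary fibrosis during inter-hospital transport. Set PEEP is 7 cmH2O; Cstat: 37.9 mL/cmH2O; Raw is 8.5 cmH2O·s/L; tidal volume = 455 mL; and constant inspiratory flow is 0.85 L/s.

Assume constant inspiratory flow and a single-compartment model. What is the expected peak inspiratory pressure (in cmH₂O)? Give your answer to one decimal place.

26.2

Equation of motion (constant flow): PIP = Vt/C + R·V̇ + PEEP.
PIP = 455/37.9 + 8.5×0.85 + 7 = 12.005 + 7.225 + 7 = 26.23 cmH2O.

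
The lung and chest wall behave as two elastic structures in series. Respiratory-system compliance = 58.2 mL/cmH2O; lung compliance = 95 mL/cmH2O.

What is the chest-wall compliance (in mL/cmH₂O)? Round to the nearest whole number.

150

1/Ccw = 1/Crs − 1/CL.
1/Ccw = 1/58.2 − 1/95 = 0.006656.
Ccw = 150.24 mL/cmH2O.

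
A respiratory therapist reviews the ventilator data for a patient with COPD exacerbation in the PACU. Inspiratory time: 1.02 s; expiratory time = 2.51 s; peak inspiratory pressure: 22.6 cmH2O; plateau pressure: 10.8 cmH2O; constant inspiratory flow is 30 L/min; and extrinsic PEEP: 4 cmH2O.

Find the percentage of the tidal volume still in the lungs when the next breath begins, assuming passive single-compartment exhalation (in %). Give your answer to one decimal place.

24.2

Flow: 30 L/min ÷ 60 = 0.5 L/s.
Vt = flow × Ti = 0.5 L/s × 1.02 s × 1000 mL/L = 510.0 mL.
R = (PIP − Pplat)/V̇ = (22.6 − 10.8) / 0.5 = 11.8/0.5 = 23.6 cmH2O·s/L.
C = Vt/(Pplat − PEEP) = 510.0 / (10.8 − 4) = 510.0/6.8 = 75.0 mL/cmH2O.
τ = R × C = 23.6 × 0.075 L/cmH2O = 1.77 s.
Fraction remaining at end-expiration = e^(−Te/τ) = e^(−2.51/1.77) = 0.2422 → 24.22%.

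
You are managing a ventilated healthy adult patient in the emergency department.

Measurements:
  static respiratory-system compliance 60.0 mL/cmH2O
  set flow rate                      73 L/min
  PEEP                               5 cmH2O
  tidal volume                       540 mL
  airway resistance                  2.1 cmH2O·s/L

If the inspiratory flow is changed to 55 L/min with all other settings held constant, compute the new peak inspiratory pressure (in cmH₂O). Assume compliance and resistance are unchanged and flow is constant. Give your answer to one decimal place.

Flow: 73 L/min ÷ 60 = 1.2167 L/s.
New flow: 55 L/min ÷ 60 = 0.9167 L/s.
PIP = Vt/C + R·V̇ + PEEP (constant-flow equation of motion).
Only the resistive term changes: ΔPIP = R × ΔV̇ = 2.1 × (0.9167 − 1.2167) = 2.1 × -0.3 = -0.63 cmH2O.
Original PIP = 540/60.0 + 2.1×1.2167 + 5 = 16.555 cmH2O; new PIP = 16.555 + (-0.63) = 15.925 cmH2O.

15.9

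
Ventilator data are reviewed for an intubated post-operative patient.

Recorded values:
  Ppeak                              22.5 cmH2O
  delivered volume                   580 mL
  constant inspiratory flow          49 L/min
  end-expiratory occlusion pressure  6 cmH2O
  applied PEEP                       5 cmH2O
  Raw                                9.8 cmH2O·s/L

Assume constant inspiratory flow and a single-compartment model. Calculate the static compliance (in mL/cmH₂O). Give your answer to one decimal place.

68.3

Flow: 49 L/min ÷ 60 = 0.8167 L/s.
Total PEEP = 6 cmH2O (set 5 + intrinsic 1); this is the baseline alveolar pressure.
Equation of motion (constant flow): PIP = Vt/C + R·V̇ + PEEP.
Vt/C = PIP − R·V̇ − PEEP = 22.5 − 9.8×0.8167 − 6 = 22.5 − 8.004 − 6 = 8.496 cmH2O.
C = Vt / 8.496 = 580 / 8.496 = 68.267 mL/cmH2O.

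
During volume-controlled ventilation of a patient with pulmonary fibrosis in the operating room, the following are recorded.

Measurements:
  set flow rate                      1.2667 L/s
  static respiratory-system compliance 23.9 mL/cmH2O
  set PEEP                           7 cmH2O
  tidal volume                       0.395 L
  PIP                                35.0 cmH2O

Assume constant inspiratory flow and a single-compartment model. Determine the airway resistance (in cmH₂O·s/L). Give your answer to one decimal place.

9.1

Equation of motion (constant flow): PIP = Vt/C + R·V̇ + PEEP.
R·V̇ = PIP − Vt/C − PEEP = 35.0 − 395/23.9 − 7 = 35.0 − 16.527 − 7 = 11.473 cmH2O.
R = 11.473 / 1.2667 = 9.057 cmH2O·s/L.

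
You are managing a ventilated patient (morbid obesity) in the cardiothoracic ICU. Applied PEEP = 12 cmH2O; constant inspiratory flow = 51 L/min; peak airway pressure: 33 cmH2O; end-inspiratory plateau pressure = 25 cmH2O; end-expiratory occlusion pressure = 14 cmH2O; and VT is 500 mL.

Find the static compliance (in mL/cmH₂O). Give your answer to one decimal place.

End-expiratory occlusion gives total PEEP = 14 cmH2O (intrinsic PEEP = 14 − 12 = 2). Use total PEEP for the elastic gradient.
Cstat = Vt / (Pplat − PEEPtotal) = 500 / (25 − 14) = 500 / 11.0 = 45.455 mL/cmH2O.

45.5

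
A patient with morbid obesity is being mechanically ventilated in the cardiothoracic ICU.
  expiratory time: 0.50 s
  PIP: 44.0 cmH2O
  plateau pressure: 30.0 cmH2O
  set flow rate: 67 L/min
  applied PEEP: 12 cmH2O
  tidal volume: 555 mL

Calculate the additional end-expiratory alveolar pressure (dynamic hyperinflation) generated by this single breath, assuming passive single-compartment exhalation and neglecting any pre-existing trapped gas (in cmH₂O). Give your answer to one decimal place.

Flow: 67 L/min ÷ 60 = 1.1167 L/s.
R = (PIP − Pplat)/V̇ = (44.0 − 30.0) / 1.1167 = 14.0/1.1167 = 12.537 cmH2O·s/L.
C = Vt/(Pplat − PEEP) = 555.0 / (30.0 − 12) = 555.0/18.0 = 30.833 mL/cmH2O.
τ = R × C = 12.537 × 0.03083 L/cmH2O = 0.3865 s.
Fraction remaining = e^(−Te/τ) = e^(−0.50/0.3865) = 0.2743; trapped volume = 555.0 × 0.2743 = 152.24 mL.
Additional alveolar pressure from trapping ≈ V_trapped / C = 152.24 / 30.833 = 4.938 cmH2O.

4.9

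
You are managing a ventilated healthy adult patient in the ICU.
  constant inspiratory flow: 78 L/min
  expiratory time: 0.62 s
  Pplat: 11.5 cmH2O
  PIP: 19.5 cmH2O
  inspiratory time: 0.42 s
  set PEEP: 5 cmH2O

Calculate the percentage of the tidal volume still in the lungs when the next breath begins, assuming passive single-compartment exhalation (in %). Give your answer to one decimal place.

30.1

Flow: 78 L/min ÷ 60 = 1.3 L/s.
Vt = flow × Ti = 1.3 L/s × 0.42 s × 1000 mL/L = 546.0 mL.
R = (PIP − Pplat)/V̇ = (19.5 − 11.5) / 1.3 = 8.0/1.3 = 6.154 cmH2O·s/L.
C = Vt/(Pplat − PEEP) = 546.0 / (11.5 − 5) = 546.0/6.5 = 84.0 mL/cmH2O.
τ = R × C = 6.154 × 0.084 L/cmH2O = 0.5169 s.
Fraction remaining at end-expiration = e^(−Te/τ) = e^(−0.62/0.5169) = 0.3014 → 30.14%.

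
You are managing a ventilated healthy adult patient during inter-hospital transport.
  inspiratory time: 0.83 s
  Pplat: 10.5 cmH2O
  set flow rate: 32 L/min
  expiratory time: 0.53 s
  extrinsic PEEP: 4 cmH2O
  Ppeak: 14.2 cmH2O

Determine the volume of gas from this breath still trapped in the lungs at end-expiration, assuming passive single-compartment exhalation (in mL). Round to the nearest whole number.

144

Flow: 32 L/min ÷ 60 = 0.5333 L/s.
Vt = flow × Ti = 0.5333 L/s × 0.83 s × 1000 mL/L = 442.64 mL.
R = (PIP − Pplat)/V̇ = (14.2 − 10.5) / 0.5333 = 3.7/0.5333 = 6.938 cmH2O·s/L.
C = Vt/(Pplat − PEEP) = 442.64 / (10.5 − 4) = 442.64/6.5 = 68.098 mL/cmH2O.
τ = R × C = 6.938 × 0.0681 L/cmH2O = 0.4725 s.
Fraction remaining = e^(−Te/τ) = e^(−0.53/0.4725) = 0.3257.
Trapped volume = 442.64 × 0.3257 = 144.17 mL.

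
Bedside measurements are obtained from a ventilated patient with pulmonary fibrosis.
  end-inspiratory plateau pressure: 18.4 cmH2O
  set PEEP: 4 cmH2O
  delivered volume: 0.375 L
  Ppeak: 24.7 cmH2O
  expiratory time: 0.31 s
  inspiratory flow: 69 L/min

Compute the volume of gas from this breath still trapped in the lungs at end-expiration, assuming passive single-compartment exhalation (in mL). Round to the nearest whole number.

Flow: 69 L/min ÷ 60 = 1.15 L/s.
R = (PIP − Pplat)/V̇ = (24.7 − 18.4) / 1.15 = 6.3/1.15 = 5.478 cmH2O·s/L.
C = Vt/(Pplat − PEEP) = 375.0 / (18.4 − 4) = 375.0/14.4 = 26.042 mL/cmH2O.
τ = R × C = 5.478 × 0.02604 L/cmH2O = 0.1426 s.
Fraction remaining = e^(−Te/τ) = e^(−0.31/0.1426) = 0.1137.
Trapped volume = 375.0 × 0.1137 = 42.638 mL.

43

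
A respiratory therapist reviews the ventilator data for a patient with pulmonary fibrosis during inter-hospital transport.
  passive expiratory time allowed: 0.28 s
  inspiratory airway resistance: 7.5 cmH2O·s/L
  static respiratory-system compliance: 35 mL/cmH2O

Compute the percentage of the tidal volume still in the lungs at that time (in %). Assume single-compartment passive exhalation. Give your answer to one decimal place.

34.4

τ = R × C = 7.5 × 35 mL/cmH2O = 7.5 × 0.035 L/cmH2O = 0.2625 s.
Passive exhalation: V(t)/V₀ = e^(−t/τ) = e^(−0.28/0.2625) = 0.3442.
Fraction remaining = 0.3442 → 34.42%.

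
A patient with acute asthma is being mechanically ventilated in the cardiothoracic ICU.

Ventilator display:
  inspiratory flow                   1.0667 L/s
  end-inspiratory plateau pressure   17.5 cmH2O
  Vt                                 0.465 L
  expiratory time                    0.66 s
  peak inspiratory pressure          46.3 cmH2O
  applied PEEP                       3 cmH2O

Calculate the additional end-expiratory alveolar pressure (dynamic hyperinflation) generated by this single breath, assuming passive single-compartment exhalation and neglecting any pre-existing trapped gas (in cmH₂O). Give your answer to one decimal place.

R = (PIP − Pplat)/V̇ = (46.3 − 17.5) / 1.0667 = 28.8/1.0667 = 26.999 cmH2O·s/L.
C = Vt/(Pplat − PEEP) = 465.0 / (17.5 − 3) = 465.0/14.5 = 32.069 mL/cmH2O.
τ = R × C = 26.999 × 0.03207 L/cmH2O = 0.8659 s.
Fraction remaining = e^(−Te/τ) = e^(−0.66/0.8659) = 0.4666; trapped volume = 465.0 × 0.4666 = 216.97 mL.
Additional alveolar pressure from trapping ≈ V_trapped / C = 216.97 / 32.069 = 6.766 cmH2O.

6.8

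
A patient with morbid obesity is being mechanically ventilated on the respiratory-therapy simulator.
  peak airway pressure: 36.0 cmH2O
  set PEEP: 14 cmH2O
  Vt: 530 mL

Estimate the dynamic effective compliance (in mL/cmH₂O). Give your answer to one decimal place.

24.1

Dynamic compliance = Vt / (PIP − PEEP) = 530 / (36.0 − 14) = 530 / 22.0 = 24.091 mL/cmH2O.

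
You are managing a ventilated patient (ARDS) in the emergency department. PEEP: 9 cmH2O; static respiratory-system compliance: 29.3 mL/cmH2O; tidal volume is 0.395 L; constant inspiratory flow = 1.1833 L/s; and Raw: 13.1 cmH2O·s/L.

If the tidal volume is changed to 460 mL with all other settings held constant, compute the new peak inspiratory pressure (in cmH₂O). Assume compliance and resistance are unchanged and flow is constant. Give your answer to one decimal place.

40.2

PIP = Vt/C + R·V̇ + PEEP (constant-flow equation of motion).
Only the elastic term changes: ΔPIP = ΔVt / C = (460 − 395) / 29.3 = 2.218 cmH2O.
Original PIP = 395/29.3 + 13.1×1.1833 + 9 = 37.982 cmH2O; new PIP = 37.982 + (2.218) = 40.2 cmH2O.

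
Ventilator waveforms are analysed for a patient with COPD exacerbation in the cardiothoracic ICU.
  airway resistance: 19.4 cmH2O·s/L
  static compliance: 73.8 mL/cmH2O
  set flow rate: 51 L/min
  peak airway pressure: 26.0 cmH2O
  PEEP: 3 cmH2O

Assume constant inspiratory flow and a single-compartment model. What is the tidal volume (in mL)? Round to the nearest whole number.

480

Flow: 51 L/min ÷ 60 = 0.85 L/s.
Equation of motion (constant flow): PIP = Vt/C + R·V̇ + PEEP.
Vt/C = PIP − R·V̇ − PEEP = 26.0 − 16.49 − 3 = 6.51 cmH2O.
Vt = C × 6.51 = 73.8 × 6.51 = 480.44 mL.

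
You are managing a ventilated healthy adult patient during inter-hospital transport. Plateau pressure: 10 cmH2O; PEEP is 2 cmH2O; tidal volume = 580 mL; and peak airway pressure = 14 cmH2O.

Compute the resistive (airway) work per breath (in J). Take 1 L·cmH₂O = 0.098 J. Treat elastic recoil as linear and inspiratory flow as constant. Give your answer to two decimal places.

With constant inspiratory flow the resistive pressure is constant at PIP − Pplat = 14 − 10 = 4.0 cmH2O, so resistive work = 4.0 × 0.580 = 2.32 L·cmH2O.
× 0.098 J/(L·cmH2O) → 0.2274 J.

0.23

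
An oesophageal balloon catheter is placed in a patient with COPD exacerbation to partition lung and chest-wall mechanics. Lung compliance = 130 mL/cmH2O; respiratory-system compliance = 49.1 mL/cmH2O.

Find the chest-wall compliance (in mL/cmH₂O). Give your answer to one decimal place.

78.9

1/Ccw = 1/Crs − 1/CL.
1/Ccw = 1/49.1 − 1/130 = 0.01267.
Ccw = 78.927 mL/cmH2O.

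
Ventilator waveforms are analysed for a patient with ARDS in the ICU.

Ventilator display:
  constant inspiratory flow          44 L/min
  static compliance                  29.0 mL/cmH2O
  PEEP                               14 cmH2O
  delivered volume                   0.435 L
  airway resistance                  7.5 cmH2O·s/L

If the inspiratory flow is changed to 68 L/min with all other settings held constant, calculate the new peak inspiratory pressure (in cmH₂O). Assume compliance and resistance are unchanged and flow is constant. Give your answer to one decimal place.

Flow: 44 L/min ÷ 60 = 0.7333 L/s.
New flow: 68 L/min ÷ 60 = 1.1333 L/s.
PIP = Vt/C + R·V̇ + PEEP (constant-flow equation of motion).
Only the resistive term changes: ΔPIP = R × ΔV̇ = 7.5 × (1.1333 − 0.7333) = 7.5 × 0.4 = 3.0 cmH2O.
Original PIP = 435/29.0 + 7.5×0.7333 + 14 = 34.5 cmH2O; new PIP = 34.5 + (3.0) = 37.5 cmH2O.

37.5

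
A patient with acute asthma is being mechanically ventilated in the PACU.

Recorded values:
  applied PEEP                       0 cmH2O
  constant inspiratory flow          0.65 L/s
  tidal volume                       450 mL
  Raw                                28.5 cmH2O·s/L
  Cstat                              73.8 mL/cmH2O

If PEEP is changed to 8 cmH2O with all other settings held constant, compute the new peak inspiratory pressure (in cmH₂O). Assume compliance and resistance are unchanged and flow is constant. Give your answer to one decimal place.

PIP = Vt/C + R·V̇ + PEEP (constant-flow equation of motion).
Only the baseline term changes: ΔPIP = ΔPEEP = 8 − 0 = 8.0 cmH2O.
Original PIP = 450/73.8 + 28.5×0.65 + 0 = 24.623 cmH2O; new PIP = 24.623 + (8.0) = 32.623 cmH2O.

32.6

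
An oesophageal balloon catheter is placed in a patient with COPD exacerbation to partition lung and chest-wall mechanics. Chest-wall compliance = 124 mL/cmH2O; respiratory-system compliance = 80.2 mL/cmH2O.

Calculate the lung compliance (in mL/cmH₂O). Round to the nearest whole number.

227

1/CL = 1/Crs − 1/Ccw.
1/CL = 1/80.2 − 1/124 = 0.004404.
CL = 227.07 mL/cmH2O.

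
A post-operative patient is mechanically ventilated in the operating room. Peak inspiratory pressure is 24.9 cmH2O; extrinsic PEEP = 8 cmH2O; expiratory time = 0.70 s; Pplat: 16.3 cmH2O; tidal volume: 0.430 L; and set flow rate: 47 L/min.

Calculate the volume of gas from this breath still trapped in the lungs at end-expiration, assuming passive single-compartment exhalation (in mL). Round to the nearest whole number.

126

Flow: 47 L/min ÷ 60 = 0.7833 L/s.
R = (PIP − Pplat)/V̇ = (24.9 − 16.3) / 0.7833 = 8.6/0.7833 = 10.979 cmH2O·s/L.
C = Vt/(Pplat − PEEP) = 430.0 / (16.3 − 8) = 430.0/8.3 = 51.807 mL/cmH2O.
τ = R × C = 10.979 × 0.05181 L/cmH2O = 0.5688 s.
Fraction remaining = e^(−Te/τ) = e^(−0.70/0.5688) = 0.2921.
Trapped volume = 430.0 × 0.2921 = 125.6 mL.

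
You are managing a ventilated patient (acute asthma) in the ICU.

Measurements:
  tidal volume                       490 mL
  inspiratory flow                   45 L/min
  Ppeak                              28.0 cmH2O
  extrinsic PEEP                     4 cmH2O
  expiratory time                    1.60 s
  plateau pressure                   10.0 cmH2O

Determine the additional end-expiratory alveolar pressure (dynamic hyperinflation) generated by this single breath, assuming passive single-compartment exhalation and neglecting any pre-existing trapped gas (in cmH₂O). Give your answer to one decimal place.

2.7

Flow: 45 L/min ÷ 60 = 0.75 L/s.
R = (PIP − Pplat)/V̇ = (28.0 − 10.0) / 0.75 = 18.0/0.75 = 24.0 cmH2O·s/L.
C = Vt/(Pplat − PEEP) = 490.0 / (10.0 − 4) = 490.0/6.0 = 81.667 mL/cmH2O.
τ = R × C = 24.0 × 0.08167 L/cmH2O = 1.96 s.
Fraction remaining = e^(−Te/τ) = e^(−1.60/1.96) = 0.4421; trapped volume = 490.0 × 0.4421 = 216.63 mL.
Additional alveolar pressure from trapping ≈ V_trapped / C = 216.63 / 81.667 = 2.653 cmH2O.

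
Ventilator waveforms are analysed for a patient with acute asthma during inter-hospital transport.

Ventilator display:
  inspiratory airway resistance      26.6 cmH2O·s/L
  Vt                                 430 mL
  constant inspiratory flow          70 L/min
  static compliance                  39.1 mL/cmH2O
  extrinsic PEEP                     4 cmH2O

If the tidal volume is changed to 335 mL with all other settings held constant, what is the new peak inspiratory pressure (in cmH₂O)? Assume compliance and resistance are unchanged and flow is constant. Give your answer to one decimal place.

Flow: 70 L/min ÷ 60 = 1.1667 L/s.
PIP = Vt/C + R·V̇ + PEEP (constant-flow equation of motion).
Only the elastic term changes: ΔPIP = ΔVt / C = (335 − 430) / 39.1 = -2.43 cmH2O.
Original PIP = 430/39.1 + 26.6×1.1667 + 4 = 46.032 cmH2O; new PIP = 46.032 + (-2.43) = 43.602 cmH2O.

43.6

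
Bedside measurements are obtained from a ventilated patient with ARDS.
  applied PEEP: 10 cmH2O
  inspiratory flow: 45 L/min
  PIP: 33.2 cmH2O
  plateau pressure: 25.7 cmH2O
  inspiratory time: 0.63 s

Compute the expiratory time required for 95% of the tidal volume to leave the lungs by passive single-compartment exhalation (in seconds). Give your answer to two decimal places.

0.90

Flow: 45 L/min ÷ 60 = 0.75 L/s.
Vt = flow × Ti = 0.75 L/s × 0.63 s × 1000 mL/L = 472.5 mL.
R = (PIP − Pplat)/V̇ = (33.2 − 25.7) / 0.75 = 7.5/0.75 = 10.0 cmH2O·s/L.
C = Vt/(Pplat − PEEP) = 472.5 / (25.7 − 10) = 472.5/15.7 = 30.096 mL/cmH2O.
τ = R × C = 10.0 × 0.0301 L/cmH2O = 0.301 s.
t = −τ·ln(1 − 0.95) = −0.301·ln(0.05) = 0.9017 s.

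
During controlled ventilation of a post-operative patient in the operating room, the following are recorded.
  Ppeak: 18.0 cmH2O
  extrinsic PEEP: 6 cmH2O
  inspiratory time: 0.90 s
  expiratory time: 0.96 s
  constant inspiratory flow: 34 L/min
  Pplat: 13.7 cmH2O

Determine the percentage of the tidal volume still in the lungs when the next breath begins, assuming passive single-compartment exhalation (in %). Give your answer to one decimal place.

Flow: 34 L/min ÷ 60 = 0.5667 L/s.
Vt = flow × Ti = 0.5667 L/s × 0.90 s × 1000 mL/L = 510.03 mL.
R = (PIP − Pplat)/V̇ = (18.0 − 13.7) / 0.5667 = 4.3/0.5667 = 7.588 cmH2O·s/L.
C = Vt/(Pplat − PEEP) = 510.03 / (13.7 − 6) = 510.03/7.7 = 66.238 mL/cmH2O.
τ = R × C = 7.588 × 0.06624 L/cmH2O = 0.5026 s.
Fraction remaining at end-expiration = e^(−Te/τ) = e^(−0.96/0.5026) = 0.1481 → 14.81%.

14.8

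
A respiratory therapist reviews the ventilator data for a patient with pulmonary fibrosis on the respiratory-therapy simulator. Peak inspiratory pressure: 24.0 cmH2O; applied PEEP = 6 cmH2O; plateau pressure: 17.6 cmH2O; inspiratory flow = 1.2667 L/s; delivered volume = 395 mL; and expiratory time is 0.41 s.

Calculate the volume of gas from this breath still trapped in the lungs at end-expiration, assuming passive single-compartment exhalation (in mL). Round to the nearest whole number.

36

R = (PIP − Pplat)/V̇ = (24.0 − 17.6) / 1.2667 = 6.4/1.2667 = 5.052 cmH2O·s/L.
C = Vt/(Pplat − PEEP) = 395.0 / (17.6 − 6) = 395.0/11.6 = 34.052 mL/cmH2O.
τ = R × C = 5.052 × 0.03405 L/cmH2O = 0.172 s.
Fraction remaining = e^(−Te/τ) = e^(−0.41/0.172) = 0.09221.
Trapped volume = 395.0 × 0.09221 = 36.423 mL.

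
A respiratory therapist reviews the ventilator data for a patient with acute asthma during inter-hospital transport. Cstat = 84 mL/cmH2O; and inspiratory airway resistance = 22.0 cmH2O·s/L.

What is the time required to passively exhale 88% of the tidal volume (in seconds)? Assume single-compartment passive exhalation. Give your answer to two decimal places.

τ = R × C = 22.0 × 84 mL/cmH2O = 22.0 × 0.084 L/cmH2O = 1.848 s.
Exhaled fraction f = 1 − e^(−t/τ) → t = −τ·ln(1 − f) = −1.848·ln(0.12) = 3.918 s.

3.92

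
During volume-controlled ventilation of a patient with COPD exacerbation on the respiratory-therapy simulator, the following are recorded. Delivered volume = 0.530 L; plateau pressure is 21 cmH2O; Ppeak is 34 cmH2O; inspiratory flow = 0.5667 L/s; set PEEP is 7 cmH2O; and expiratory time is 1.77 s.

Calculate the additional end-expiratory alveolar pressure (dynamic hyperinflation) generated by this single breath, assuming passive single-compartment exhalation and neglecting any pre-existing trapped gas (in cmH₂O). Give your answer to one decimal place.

R = (PIP − Pplat)/V̇ = (34 − 21) / 0.5667 = 13.0/0.5667 = 22.94 cmH2O·s/L.
C = Vt/(Pplat − PEEP) = 530.0 / (21 − 7) = 530.0/14.0 = 37.857 mL/cmH2O.
τ = R × C = 22.94 × 0.03786 L/cmH2O = 0.8685 s.
Fraction remaining = e^(−Te/τ) = e^(−1.77/0.8685) = 0.1303; trapped volume = 530.0 × 0.1303 = 69.059 mL.
Additional alveolar pressure from trapping ≈ V_trapped / C = 69.059 / 37.857 = 1.824 cmH2O.

1.8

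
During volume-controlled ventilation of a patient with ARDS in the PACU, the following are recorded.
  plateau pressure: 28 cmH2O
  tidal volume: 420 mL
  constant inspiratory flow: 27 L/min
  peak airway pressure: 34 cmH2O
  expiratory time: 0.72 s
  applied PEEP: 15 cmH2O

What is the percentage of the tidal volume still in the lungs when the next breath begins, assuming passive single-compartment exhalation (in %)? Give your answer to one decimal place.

18.8

Flow: 27 L/min ÷ 60 = 0.45 L/s.
R = (PIP − Pplat)/V̇ = (34 − 28) / 0.45 = 6.0/0.45 = 13.333 cmH2O·s/L.
C = Vt/(Pplat − PEEP) = 420.0 / (28 − 15) = 420.0/13.0 = 32.308 mL/cmH2O.
τ = R × C = 13.333 × 0.03231 L/cmH2O = 0.4308 s.
Fraction remaining at end-expiration = e^(−Te/τ) = e^(−0.72/0.4308) = 0.188 → 18.8%.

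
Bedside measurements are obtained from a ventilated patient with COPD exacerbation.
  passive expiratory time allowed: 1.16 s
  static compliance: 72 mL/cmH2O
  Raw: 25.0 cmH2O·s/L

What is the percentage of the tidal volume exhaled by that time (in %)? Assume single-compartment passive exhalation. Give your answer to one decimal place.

47.5

τ = R × C = 25.0 × 72 mL/cmH2O = 25.0 × 0.072 L/cmH2O = 1.8 s.
Passive exhalation: V(t)/V₀ = e^(−t/τ) = e^(−1.16/1.8) = 0.525.
Fraction exhaled = 1 − 0.525 = 0.475 → 47.5%.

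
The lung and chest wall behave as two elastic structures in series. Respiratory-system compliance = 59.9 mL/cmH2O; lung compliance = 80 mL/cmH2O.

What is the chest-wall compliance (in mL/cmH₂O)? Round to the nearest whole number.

1/Ccw = 1/Crs − 1/CL.
1/Ccw = 1/59.9 − 1/80 = 0.004194.
Ccw = 238.44 mL/cmH2O.

238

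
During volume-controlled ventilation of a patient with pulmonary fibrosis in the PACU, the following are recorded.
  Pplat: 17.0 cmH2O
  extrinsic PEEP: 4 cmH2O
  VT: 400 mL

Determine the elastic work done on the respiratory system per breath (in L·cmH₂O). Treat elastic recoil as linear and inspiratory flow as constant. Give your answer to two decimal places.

Elastic work ≈ ½ × (Pplat − PEEP) × Vt = 0.5 × (17.0 − 4) × 0.400 L = 0.5 × 13.0 × 0.400 = 2.6 L·cmH2O.

2.60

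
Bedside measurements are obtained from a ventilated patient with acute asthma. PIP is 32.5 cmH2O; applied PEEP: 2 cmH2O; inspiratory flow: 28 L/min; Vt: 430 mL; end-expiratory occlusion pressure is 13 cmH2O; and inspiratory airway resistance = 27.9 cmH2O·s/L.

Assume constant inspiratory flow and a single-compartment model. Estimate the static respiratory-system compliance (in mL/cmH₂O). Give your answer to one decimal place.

66.4

Flow: 28 L/min ÷ 60 = 0.4667 L/s.
Total PEEP = 13 cmH2O (set 2 + intrinsic 11); this is the baseline alveolar pressure.
Equation of motion (constant flow): PIP = Vt/C + R·V̇ + PEEP.
Vt/C = PIP − R·V̇ − PEEP = 32.5 − 27.9×0.4667 − 13 = 32.5 − 13.021 − 13 = 6.479 cmH2O.
C = Vt / 6.479 = 430 / 6.479 = 66.368 mL/cmH2O.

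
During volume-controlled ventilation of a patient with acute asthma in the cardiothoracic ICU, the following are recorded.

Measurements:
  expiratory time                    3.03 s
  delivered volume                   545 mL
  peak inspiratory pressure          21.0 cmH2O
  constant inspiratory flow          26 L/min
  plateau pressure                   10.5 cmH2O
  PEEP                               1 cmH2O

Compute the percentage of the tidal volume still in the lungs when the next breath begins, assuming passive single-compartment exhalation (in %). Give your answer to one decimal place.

Flow: 26 L/min ÷ 60 = 0.4333 L/s.
R = (PIP − Pplat)/V̇ = (21.0 − 10.5) / 0.4333 = 10.5/0.4333 = 24.233 cmH2O·s/L.
C = Vt/(Pplat − PEEP) = 545.0 / (10.5 − 1) = 545.0/9.5 = 57.368 mL/cmH2O.
τ = R × C = 24.233 × 0.05737 L/cmH2O = 1.39 s.
Fraction remaining at end-expiration = e^(−Te/τ) = e^(−3.03/1.39) = 0.1131 → 11.31%.

11.3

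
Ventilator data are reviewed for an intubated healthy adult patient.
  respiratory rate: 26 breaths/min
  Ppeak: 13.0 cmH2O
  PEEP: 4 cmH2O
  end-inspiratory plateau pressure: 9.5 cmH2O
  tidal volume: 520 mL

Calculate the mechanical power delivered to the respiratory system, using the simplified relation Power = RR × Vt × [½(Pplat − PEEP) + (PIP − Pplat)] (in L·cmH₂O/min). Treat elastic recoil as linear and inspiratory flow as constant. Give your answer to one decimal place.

84.5

Per-breath work = Vt × [½(Pplat−PEEP) + (PIP−Pplat)] = 0.520 × [0.5×5.5 + 3.5] = 0.520 × 6.25 = 3.25 L·cmH2O.
Power = 26 × 3.25 = 84.5 L·cmH2O/min.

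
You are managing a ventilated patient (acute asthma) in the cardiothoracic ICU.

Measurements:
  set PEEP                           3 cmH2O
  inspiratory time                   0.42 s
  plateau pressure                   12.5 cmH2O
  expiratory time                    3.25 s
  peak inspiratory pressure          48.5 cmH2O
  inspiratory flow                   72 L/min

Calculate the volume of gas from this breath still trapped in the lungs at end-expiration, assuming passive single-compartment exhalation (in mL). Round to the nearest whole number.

65

Flow: 72 L/min ÷ 60 = 1.2 L/s.
Vt = flow × Ti = 1.2 L/s × 0.42 s × 1000 mL/L = 504.0 mL.
R = (PIP − Pplat)/V̇ = (48.5 − 12.5) / 1.2 = 36.0/1.2 = 30.0 cmH2O·s/L.
C = Vt/(Pplat − PEEP) = 504.0 / (12.5 − 3) = 504.0/9.5 = 53.053 mL/cmH2O.
τ = R × C = 30.0 × 0.05305 L/cmH2O = 1.592 s.
Fraction remaining = e^(−Te/τ) = e^(−3.25/1.592) = 0.1298.
Trapped volume = 504.0 × 0.1298 = 65.419 mL.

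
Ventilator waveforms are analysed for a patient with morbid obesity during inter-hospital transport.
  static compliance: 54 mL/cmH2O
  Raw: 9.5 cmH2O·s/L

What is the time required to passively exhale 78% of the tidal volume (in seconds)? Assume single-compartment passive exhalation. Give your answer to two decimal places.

0.78

τ = R × C = 9.5 × 54 mL/cmH2O = 9.5 × 0.054 L/cmH2O = 0.513 s.
Exhaled fraction f = 1 − e^(−t/τ) → t = −τ·ln(1 − f) = −0.513·ln(0.22) = 0.7767 s.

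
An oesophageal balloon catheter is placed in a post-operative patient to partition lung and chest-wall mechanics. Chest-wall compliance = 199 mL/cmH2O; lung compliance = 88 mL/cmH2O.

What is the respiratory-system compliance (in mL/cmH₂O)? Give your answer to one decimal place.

61.0

Lung and chest wall are elastances in series: 1/Crs = 1/CL + 1/Ccw.
1/Crs = 1/88 + 1/199 = 0.01639.
Crs = 61.013 mL/cmH2O.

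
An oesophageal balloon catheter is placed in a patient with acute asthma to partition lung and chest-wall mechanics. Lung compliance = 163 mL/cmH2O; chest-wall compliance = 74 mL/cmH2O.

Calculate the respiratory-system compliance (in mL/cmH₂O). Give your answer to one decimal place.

Lung and chest wall are elastances in series: 1/Crs = 1/CL + 1/Ccw.
1/Crs = 1/163 + 1/74 = 0.01965.
Crs = 50.891 mL/cmH2O.

50.9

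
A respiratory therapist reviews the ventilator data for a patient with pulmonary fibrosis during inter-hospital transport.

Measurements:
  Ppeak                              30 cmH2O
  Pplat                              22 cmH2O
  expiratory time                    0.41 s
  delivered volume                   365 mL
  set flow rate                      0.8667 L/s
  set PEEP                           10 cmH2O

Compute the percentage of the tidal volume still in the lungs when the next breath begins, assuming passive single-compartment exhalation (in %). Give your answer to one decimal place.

R = (PIP − Pplat)/V̇ = (30 − 22) / 0.8667 = 8.0/0.8667 = 9.23 cmH2O·s/L.
C = Vt/(Pplat − PEEP) = 365.0 / (22 − 10) = 365.0/12.0 = 30.417 mL/cmH2O.
τ = R × C = 9.23 × 0.03042 L/cmH2O = 0.2808 s.
Fraction remaining at end-expiration = e^(−Te/τ) = e^(−0.41/0.2808) = 0.2322 → 23.22%.

23.2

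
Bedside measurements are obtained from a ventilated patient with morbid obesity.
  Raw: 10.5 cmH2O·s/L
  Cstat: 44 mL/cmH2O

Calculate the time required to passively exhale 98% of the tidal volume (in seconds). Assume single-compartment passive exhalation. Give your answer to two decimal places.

τ = R × C = 10.5 × 44 mL/cmH2O = 10.5 × 0.044 L/cmH2O = 0.462 s.
Exhaled fraction f = 1 − e^(−t/τ) → t = −τ·ln(1 − f) = −0.462·ln(0.02) = 1.807 s.

1.81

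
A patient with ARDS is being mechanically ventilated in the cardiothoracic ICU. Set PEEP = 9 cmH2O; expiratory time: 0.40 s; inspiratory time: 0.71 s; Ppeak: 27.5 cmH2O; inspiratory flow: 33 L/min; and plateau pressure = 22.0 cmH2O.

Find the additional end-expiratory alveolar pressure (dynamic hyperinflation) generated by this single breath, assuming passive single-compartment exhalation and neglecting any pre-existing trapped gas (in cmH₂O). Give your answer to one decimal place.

Flow: 33 L/min ÷ 60 = 0.55 L/s.
Vt = flow × Ti = 0.55 L/s × 0.71 s × 1000 mL/L = 390.5 mL.
R = (PIP − Pplat)/V̇ = (27.5 − 22.0) / 0.55 = 5.5/0.55 = 10.0 cmH2O·s/L.
C = Vt/(Pplat − PEEP) = 390.5 / (22.0 − 9) = 390.5/13.0 = 30.038 mL/cmH2O.
τ = R × C = 10.0 × 0.03004 L/cmH2O = 0.3004 s.
Fraction remaining = e^(−Te/τ) = e^(−0.40/0.3004) = 0.2641; trapped volume = 390.5 × 0.2641 = 103.13 mL.
Additional alveolar pressure from trapping ≈ V_trapped / C = 103.13 / 30.038 = 3.433 cmH2O.

3.4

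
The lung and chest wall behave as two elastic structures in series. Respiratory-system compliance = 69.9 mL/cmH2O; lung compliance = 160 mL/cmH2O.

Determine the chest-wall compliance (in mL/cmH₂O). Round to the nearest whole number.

1/Ccw = 1/Crs − 1/CL.
1/Ccw = 1/69.9 − 1/160 = 0.008056.
Ccw = 124.13 mL/cmH2O.

124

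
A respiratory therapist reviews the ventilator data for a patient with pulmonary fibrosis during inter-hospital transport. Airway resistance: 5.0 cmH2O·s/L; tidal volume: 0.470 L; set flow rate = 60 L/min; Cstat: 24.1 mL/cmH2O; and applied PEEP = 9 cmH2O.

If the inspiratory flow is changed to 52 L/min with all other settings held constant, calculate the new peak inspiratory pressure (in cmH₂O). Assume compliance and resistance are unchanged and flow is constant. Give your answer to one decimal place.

32.8

Flow: 60 L/min ÷ 60 = 1 L/s.
New flow: 52 L/min ÷ 60 = 0.8667 L/s.
PIP = Vt/C + R·V̇ + PEEP (constant-flow equation of motion).
Only the resistive term changes: ΔPIP = R × ΔV̇ = 5.0 × (0.8667 − 1) = 5.0 × -0.1333 = -0.6665 cmH2O.
Original PIP = 470/24.1 + 5.0×1 + 9 = 33.502 cmH2O; new PIP = 33.502 + (-0.6665) = 32.836 cmH2O.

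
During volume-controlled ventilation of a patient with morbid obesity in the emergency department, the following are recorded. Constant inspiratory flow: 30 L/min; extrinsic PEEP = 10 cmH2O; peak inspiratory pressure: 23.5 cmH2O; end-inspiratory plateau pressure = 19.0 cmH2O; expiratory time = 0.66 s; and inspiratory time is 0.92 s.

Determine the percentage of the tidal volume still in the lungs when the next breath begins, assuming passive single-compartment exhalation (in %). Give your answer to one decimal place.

Flow: 30 L/min ÷ 60 = 0.5 L/s.
Vt = flow × Ti = 0.5 L/s × 0.92 s × 1000 mL/L = 460.0 mL.
R = (PIP − Pplat)/V̇ = (23.5 − 19.0) / 0.5 = 4.5/0.5 = 9.0 cmH2O·s/L.
C = Vt/(Pplat − PEEP) = 460.0 / (19.0 − 10) = 460.0/9.0 = 51.111 mL/cmH2O.
τ = R × C = 9.0 × 0.05111 L/cmH2O = 0.46 s.
Fraction remaining at end-expiration = e^(−Te/τ) = e^(−0.66/0.46) = 0.2382 → 23.82%.

23.8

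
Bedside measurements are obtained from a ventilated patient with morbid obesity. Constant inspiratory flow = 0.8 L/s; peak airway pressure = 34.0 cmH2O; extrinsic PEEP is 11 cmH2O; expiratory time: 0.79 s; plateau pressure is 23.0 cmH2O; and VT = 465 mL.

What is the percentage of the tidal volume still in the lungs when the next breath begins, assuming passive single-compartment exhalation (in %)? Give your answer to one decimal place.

22.7

R = (PIP − Pplat)/V̇ = (34.0 − 23.0) / 0.8 = 11.0/0.8 = 13.75 cmH2O·s/L.
C = Vt/(Pplat − PEEP) = 465.0 / (23.0 − 11) = 465.0/12.0 = 38.75 mL/cmH2O.
τ = R × C = 13.75 × 0.03875 L/cmH2O = 0.5328 s.
Fraction remaining at end-expiration = e^(−Te/τ) = e^(−0.79/0.5328) = 0.227 → 22.7%.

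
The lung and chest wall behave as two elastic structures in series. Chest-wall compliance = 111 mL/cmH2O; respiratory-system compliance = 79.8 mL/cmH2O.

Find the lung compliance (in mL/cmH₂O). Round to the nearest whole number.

284

1/CL = 1/Crs − 1/Ccw.
1/CL = 1/79.8 − 1/111 = 0.003522.
CL = 283.93 mL/cmH2O.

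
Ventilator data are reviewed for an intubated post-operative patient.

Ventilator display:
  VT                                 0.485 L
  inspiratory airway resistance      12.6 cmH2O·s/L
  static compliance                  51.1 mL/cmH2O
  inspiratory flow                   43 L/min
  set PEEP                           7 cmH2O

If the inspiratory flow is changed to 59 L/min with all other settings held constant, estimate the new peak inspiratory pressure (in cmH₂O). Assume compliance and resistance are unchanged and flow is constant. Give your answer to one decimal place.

Flow: 43 L/min ÷ 60 = 0.7167 L/s.
New flow: 59 L/min ÷ 60 = 0.9833 L/s.
PIP = Vt/C + R·V̇ + PEEP (constant-flow equation of motion).
Only the resistive term changes: ΔPIP = R × ΔV̇ = 12.6 × (0.9833 − 0.7167) = 12.6 × 0.2666 = 3.359 cmH2O.
Original PIP = 485/51.1 + 12.6×0.7167 + 7 = 25.522 cmH2O; new PIP = 25.522 + (3.359) = 28.881 cmH2O.

28.9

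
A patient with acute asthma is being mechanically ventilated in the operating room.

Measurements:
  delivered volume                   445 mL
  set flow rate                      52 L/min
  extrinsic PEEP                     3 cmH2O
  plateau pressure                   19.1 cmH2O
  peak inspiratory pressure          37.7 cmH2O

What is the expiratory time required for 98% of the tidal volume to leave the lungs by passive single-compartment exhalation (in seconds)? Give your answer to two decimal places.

Flow: 52 L/min ÷ 60 = 0.8667 L/s.
R = (PIP − Pplat)/V̇ = (37.7 − 19.1) / 0.8667 = 18.6/0.8667 = 21.461 cmH2O·s/L.
C = Vt/(Pplat − PEEP) = 445.0 / (19.1 − 3) = 445.0/16.1 = 27.64 mL/cmH2O.
τ = R × C = 21.461 × 0.02764 L/cmH2O = 0.5932 s.
t = −τ·ln(1 − 0.98) = −0.5932·ln(0.02) = 2.321 s.

2.32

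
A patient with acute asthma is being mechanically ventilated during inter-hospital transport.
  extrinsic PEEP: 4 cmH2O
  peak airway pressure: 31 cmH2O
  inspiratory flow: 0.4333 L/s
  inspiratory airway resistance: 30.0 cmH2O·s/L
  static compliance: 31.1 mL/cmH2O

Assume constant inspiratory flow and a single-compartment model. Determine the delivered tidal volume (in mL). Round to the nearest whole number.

Equation of motion (constant flow): PIP = Vt/C + R·V̇ + PEEP.
Vt/C = PIP − R·V̇ − PEEP = 31 − 12.999 − 4 = 14.001 cmH2O.
Vt = C × 14.001 = 31.1 × 14.001 = 435.43 mL.

435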